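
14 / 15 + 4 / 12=19 / 15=1.27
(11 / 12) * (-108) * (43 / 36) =-473 / 4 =-118.25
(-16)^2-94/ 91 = 23202/ 91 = 254.97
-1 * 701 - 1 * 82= -783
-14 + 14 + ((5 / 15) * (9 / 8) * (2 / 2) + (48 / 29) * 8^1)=3159 / 232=13.62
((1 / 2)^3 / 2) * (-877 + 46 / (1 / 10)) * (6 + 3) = -3753 / 16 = -234.56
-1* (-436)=436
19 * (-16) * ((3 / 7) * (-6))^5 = 574428672 / 16807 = 34177.94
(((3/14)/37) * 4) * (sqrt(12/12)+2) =18/259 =0.07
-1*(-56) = 56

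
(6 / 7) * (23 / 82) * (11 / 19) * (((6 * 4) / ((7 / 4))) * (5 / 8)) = 45540 / 38171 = 1.19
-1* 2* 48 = -96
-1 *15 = -15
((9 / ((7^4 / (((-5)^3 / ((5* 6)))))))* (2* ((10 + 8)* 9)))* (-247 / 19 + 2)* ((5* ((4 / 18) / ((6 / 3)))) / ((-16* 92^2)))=-37125 / 162576512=-0.00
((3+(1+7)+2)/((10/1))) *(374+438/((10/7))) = 44239/50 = 884.78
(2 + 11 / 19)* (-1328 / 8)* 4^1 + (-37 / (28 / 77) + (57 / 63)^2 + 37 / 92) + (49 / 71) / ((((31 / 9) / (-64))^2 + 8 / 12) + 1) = -13737669584684732 / 7579249528347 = -1812.54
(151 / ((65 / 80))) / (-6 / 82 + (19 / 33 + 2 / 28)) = 45763872 / 141349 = 323.77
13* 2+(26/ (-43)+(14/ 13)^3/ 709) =25.40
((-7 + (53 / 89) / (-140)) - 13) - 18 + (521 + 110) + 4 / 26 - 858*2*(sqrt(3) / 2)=96078371 / 161980 - 858*sqrt(3)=-892.95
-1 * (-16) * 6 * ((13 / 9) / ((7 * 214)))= 208 / 2247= 0.09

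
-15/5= -3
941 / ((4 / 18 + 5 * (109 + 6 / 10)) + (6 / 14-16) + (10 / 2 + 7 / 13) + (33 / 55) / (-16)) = 61654320 / 35259703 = 1.75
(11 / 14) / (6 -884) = -11 / 12292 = -0.00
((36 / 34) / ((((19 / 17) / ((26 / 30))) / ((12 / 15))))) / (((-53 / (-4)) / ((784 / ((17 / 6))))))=5870592 / 427975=13.72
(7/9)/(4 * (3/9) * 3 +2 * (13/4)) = 2/27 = 0.07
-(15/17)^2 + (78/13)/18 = -0.45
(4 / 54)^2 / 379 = 4 / 276291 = 0.00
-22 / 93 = -0.24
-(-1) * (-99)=-99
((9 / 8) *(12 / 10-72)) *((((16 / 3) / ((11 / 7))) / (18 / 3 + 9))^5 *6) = -519890796544 / 1834471546875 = -0.28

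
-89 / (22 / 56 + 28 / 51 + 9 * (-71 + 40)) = 127092 / 397067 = 0.32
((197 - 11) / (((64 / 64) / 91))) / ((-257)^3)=-16926 / 16974593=-0.00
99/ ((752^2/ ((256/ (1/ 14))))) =1386/ 2209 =0.63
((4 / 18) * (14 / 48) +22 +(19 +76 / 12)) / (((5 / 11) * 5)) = 20.86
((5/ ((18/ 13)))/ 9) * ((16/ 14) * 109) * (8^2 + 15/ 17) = 31259020/ 9639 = 3242.97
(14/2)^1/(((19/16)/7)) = 784/19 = 41.26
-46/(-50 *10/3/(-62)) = -2139/125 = -17.11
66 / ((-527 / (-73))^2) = 351714 / 277729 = 1.27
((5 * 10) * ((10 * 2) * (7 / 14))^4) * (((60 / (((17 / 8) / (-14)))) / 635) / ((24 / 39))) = -1092000000 / 2159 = -505789.72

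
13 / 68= 0.19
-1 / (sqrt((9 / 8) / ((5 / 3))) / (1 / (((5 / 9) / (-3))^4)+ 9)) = -119348 *sqrt(30) / 625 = -1045.91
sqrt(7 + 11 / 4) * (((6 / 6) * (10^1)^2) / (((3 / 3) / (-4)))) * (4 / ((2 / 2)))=-800 * sqrt(39)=-4996.00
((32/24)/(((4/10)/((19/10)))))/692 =0.01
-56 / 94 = -28 / 47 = -0.60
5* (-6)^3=-1080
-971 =-971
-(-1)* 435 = 435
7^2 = 49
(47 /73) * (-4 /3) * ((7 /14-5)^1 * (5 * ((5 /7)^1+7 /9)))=44180 /1533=28.82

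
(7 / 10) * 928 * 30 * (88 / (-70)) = -122496 / 5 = -24499.20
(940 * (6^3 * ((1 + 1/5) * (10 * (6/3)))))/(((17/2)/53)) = 516533760/17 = 30384338.82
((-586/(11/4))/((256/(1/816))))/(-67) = 0.00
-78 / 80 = -39 / 40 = -0.98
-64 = -64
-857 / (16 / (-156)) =33423 / 4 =8355.75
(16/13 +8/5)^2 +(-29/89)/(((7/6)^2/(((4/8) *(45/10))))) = 7.47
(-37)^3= -50653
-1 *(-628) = 628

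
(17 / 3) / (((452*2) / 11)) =187 / 2712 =0.07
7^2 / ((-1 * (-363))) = 49 / 363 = 0.13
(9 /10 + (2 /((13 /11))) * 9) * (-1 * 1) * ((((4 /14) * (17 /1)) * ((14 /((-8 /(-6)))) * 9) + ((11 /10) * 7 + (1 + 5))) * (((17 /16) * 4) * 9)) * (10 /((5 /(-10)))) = 1516615407 /260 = 5833136.18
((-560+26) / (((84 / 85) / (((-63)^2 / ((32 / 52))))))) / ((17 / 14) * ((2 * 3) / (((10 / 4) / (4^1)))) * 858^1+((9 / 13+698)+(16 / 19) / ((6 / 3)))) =-482059161675 / 1480154288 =-325.68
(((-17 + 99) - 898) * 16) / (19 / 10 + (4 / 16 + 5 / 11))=-957440 / 191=-5012.77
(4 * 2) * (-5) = -40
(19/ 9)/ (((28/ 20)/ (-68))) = -6460/ 63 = -102.54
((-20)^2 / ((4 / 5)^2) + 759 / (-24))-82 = 4091 / 8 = 511.38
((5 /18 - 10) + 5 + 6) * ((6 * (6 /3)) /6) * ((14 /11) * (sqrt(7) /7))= 46 * sqrt(7) /99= 1.23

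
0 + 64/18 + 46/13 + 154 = 18848/117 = 161.09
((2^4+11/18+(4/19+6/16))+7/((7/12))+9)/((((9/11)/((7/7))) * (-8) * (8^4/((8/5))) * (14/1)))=-0.00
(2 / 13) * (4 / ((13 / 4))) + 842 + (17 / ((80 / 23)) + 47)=12087919 / 13520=894.08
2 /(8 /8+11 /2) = 4 /13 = 0.31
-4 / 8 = -1 / 2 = -0.50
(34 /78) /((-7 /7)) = -17 /39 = -0.44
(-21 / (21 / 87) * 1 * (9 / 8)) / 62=-1.58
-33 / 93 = -11 / 31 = -0.35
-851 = -851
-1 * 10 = -10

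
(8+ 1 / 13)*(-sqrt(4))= -210 / 13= -16.15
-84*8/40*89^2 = -665364/5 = -133072.80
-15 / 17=-0.88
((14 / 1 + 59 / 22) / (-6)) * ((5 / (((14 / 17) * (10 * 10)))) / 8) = -6239 / 295680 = -0.02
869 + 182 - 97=954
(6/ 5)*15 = 18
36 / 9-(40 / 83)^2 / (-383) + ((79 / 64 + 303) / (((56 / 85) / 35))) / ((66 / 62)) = 677030538005983 / 44579876352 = 15186.91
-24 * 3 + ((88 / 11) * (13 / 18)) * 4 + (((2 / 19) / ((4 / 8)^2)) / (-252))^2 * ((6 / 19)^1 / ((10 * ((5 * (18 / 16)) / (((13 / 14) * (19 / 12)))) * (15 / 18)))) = -183877154896 / 3761123625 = -48.89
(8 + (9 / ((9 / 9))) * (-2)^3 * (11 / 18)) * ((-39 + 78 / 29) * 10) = 379080 / 29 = 13071.72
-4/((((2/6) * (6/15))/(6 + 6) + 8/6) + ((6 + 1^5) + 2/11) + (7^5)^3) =-3960/4700085894852011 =-0.00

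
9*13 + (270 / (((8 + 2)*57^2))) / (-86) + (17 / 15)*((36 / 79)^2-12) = 100400838671 / 968790430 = 103.64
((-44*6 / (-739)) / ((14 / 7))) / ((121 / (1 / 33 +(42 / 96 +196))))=103735 / 357676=0.29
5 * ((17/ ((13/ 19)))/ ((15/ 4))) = 1292/ 39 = 33.13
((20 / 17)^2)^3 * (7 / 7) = 2.65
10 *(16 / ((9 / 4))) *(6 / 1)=1280 / 3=426.67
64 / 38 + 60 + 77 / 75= 89363 / 1425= 62.71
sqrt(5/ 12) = sqrt(15)/ 6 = 0.65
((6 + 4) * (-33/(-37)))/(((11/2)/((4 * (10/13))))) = 2400/481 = 4.99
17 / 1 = 17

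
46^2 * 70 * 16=2369920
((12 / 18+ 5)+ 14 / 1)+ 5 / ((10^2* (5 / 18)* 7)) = 19.69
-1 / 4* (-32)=8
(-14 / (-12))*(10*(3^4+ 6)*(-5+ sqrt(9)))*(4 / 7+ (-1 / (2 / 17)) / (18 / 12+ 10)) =7830 / 23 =340.43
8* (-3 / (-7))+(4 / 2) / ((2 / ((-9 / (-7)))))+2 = 47 / 7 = 6.71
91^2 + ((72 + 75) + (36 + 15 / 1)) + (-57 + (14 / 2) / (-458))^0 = 8480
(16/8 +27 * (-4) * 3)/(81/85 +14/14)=-13685/83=-164.88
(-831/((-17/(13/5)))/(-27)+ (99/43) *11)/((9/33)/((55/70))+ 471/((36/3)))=328269128/630432675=0.52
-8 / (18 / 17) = -68 / 9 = -7.56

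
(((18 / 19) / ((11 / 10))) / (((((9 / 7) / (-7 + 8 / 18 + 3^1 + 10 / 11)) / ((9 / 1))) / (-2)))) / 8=9170 / 2299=3.99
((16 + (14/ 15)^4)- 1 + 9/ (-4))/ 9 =2735539/ 1822500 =1.50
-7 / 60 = -0.12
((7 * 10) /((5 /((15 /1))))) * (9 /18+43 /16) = 5355 /8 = 669.38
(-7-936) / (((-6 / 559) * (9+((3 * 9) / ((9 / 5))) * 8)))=12259 / 18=681.06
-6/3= -2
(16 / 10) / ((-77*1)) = -0.02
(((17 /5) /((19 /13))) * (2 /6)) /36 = 221 /10260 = 0.02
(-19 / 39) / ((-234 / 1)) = 19 / 9126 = 0.00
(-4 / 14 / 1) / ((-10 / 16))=0.46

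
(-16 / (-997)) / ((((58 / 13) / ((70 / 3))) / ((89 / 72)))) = 80990 / 780651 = 0.10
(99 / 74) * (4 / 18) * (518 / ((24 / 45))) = 1155 / 4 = 288.75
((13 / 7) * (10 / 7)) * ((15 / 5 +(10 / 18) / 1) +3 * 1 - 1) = 6500 / 441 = 14.74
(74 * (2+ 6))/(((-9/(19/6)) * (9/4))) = -22496/243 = -92.58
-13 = -13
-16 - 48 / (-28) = -14.29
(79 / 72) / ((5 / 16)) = 158 / 45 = 3.51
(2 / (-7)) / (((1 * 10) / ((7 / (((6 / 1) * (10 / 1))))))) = -1 / 300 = -0.00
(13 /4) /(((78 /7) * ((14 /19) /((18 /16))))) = 57 /128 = 0.45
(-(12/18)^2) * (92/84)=-92/189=-0.49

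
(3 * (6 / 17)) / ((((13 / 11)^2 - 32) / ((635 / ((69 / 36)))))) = -16596360 / 1447873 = -11.46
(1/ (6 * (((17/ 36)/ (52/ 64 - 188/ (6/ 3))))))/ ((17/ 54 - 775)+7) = 120771/ 2818940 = 0.04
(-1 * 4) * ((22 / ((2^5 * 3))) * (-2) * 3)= 5.50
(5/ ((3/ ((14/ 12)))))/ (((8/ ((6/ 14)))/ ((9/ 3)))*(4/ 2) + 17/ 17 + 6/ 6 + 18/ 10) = 175/ 1462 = 0.12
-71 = -71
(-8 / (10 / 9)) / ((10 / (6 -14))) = 144 / 25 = 5.76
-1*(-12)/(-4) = -3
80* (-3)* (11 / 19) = -2640 / 19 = -138.95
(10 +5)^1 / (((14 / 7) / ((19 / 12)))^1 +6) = 95 / 46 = 2.07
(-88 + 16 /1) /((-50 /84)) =3024 /25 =120.96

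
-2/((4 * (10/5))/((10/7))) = -5/14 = -0.36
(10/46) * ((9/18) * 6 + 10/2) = 40/23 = 1.74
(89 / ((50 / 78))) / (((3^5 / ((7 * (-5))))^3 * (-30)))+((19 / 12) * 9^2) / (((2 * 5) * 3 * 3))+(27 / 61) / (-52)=651004797277 / 455147330040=1.43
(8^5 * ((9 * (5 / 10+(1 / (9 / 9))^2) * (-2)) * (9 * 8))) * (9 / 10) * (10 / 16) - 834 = -35832642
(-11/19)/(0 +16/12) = -33/76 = -0.43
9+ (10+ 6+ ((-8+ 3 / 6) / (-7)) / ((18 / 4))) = 530 / 21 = 25.24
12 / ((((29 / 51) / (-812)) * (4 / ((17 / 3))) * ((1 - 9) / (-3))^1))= -18207 / 2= -9103.50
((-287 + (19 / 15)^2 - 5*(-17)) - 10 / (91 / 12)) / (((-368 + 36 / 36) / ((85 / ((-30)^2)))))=70211683 / 1352578500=0.05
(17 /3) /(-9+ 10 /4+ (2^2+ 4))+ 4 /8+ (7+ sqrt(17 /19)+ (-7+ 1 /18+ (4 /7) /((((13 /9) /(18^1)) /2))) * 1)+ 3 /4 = sqrt(323) /19+ 21103 /1092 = 20.27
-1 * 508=-508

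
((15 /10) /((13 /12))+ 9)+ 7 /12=1711 /156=10.97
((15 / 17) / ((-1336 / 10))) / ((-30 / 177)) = 885 / 22712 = 0.04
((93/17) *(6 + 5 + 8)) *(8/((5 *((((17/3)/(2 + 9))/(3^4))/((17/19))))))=1988712/85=23396.61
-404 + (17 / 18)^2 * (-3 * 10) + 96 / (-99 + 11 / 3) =-3334099 / 7722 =-431.77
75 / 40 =15 / 8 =1.88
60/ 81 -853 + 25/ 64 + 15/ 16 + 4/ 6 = -1469257/ 1728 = -850.26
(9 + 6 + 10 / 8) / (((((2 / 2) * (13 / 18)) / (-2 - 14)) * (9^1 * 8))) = -5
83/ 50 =1.66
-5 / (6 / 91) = -455 / 6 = -75.83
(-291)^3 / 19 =-24642171 / 19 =-1296956.37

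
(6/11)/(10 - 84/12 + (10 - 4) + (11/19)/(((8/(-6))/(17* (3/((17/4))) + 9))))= -152/33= -4.61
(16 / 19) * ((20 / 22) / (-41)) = -160 / 8569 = -0.02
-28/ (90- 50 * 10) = 14/ 205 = 0.07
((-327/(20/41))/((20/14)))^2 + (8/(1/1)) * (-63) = 8787474801/40000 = 219686.87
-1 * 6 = -6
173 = 173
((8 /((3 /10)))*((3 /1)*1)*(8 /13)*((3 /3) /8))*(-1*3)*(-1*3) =720 /13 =55.38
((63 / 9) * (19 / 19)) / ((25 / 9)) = 63 / 25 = 2.52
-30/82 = -15/41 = -0.37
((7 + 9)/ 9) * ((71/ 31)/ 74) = 568/ 10323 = 0.06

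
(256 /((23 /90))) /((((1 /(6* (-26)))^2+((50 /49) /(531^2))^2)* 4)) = 6094578.93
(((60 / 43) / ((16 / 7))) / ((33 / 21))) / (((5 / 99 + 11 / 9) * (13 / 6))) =315 / 2236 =0.14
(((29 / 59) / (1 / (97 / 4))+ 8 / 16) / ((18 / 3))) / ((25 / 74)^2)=1337513 / 73750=18.14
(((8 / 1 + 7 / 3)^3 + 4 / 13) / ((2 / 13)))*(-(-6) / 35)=387391 / 315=1229.81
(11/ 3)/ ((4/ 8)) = 22/ 3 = 7.33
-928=-928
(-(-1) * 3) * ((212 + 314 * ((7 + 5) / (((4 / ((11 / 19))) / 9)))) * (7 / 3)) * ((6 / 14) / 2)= 145929 / 19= 7680.47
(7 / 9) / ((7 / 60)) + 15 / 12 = 95 / 12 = 7.92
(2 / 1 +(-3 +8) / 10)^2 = 25 / 4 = 6.25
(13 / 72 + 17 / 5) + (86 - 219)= -129.42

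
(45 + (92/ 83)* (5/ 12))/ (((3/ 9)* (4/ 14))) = 39620/ 83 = 477.35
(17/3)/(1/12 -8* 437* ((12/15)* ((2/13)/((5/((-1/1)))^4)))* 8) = -2762500/2644303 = -1.04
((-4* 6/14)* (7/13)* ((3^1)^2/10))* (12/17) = -0.59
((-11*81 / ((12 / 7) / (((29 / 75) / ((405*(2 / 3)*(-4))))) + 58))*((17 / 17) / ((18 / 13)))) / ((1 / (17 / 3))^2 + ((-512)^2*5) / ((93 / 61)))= 540147069 / 3413482842898468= 0.00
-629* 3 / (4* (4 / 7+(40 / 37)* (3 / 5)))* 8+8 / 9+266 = -2826.36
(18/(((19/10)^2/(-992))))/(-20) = 89280/361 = 247.31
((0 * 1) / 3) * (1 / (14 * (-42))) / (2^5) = 0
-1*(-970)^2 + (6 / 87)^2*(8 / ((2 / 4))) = -791296836 / 841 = -940899.92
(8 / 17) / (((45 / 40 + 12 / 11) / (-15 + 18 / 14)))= -22528 / 7735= -2.91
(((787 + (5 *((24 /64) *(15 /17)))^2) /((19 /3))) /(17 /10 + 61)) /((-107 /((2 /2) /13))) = -6639535 /4643892448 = -0.00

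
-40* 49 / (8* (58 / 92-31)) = 11270 / 1397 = 8.07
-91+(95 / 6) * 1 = -75.17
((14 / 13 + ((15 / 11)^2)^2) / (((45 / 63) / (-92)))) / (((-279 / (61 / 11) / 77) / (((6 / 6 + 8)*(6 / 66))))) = 237341867812 / 324517765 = 731.37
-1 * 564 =-564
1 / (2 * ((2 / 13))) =13 / 4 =3.25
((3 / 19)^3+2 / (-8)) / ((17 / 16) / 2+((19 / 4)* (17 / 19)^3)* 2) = -54008 / 1610155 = -0.03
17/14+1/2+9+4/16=307/28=10.96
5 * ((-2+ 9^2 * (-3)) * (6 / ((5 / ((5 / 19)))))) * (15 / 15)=-7350 / 19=-386.84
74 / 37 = 2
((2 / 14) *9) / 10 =9 / 70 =0.13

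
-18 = -18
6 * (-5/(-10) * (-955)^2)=2736075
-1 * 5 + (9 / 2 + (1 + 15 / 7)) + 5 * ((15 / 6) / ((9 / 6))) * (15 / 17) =2379 / 238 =10.00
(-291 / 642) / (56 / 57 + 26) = -5529 / 329132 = -0.02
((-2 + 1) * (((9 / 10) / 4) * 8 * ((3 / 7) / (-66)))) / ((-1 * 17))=-9 / 13090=-0.00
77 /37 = 2.08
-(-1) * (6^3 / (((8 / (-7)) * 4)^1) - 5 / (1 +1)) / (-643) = 199 / 2572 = 0.08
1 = 1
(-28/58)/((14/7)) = -7/29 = -0.24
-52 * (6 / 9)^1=-104 / 3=-34.67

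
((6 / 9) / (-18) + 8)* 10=2150 / 27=79.63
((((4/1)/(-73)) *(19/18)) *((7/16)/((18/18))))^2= 17689/27625536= 0.00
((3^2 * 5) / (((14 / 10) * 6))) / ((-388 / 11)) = -825 / 5432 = -0.15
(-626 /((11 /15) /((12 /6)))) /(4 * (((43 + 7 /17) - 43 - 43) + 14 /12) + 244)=-478890 /21967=-21.80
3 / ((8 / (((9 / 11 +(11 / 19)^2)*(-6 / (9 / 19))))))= -1145 / 209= -5.48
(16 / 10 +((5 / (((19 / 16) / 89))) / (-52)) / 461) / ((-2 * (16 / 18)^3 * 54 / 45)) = -54798687 / 58299904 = -0.94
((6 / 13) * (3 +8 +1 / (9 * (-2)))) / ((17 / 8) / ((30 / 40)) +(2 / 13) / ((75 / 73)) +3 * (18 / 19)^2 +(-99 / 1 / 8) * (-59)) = 14223400 / 2071867323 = 0.01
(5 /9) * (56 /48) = 35 /54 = 0.65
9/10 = 0.90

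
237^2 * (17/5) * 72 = 68750856/5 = 13750171.20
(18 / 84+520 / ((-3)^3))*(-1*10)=35995 / 189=190.45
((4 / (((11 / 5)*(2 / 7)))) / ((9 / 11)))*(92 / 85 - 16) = -17752 / 153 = -116.03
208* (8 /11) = 1664 /11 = 151.27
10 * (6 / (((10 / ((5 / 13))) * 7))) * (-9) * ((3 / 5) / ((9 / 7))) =-1.38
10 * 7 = 70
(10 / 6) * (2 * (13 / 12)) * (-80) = -2600 / 9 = -288.89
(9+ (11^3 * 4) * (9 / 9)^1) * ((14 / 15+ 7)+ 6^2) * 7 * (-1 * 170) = -836438386 / 3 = -278812795.33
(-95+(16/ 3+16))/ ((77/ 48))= -3536/ 77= -45.92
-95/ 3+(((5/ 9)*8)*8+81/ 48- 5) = 83/ 144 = 0.58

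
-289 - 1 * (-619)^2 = -383450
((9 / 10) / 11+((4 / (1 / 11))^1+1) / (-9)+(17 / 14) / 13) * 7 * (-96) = 2318208 / 715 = 3242.25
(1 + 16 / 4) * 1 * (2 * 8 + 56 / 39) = 3400 / 39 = 87.18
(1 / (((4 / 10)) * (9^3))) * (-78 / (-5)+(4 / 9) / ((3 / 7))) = 1123 / 19683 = 0.06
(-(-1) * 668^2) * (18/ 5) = 8032032/ 5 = 1606406.40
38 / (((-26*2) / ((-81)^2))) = -124659 / 26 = -4794.58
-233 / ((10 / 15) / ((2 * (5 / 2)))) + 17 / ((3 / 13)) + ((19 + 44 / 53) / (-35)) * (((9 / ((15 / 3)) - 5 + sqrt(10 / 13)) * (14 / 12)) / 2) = -13298567 / 7950 - 1051 * sqrt(130) / 41340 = -1673.07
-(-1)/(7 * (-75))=-0.00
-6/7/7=-0.12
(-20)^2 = 400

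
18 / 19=0.95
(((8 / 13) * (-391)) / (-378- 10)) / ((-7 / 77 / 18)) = -154836 / 1261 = -122.79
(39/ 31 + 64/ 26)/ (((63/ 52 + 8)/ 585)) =3507660/ 14849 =236.22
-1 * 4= -4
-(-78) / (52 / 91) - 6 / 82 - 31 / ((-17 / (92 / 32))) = 789949 / 5576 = 141.67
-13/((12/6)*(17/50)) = -19.12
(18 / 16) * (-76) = -171 / 2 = -85.50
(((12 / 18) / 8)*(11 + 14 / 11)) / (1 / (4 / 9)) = 5 / 11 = 0.45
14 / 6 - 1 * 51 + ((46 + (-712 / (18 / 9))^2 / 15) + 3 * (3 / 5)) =42241 / 5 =8448.20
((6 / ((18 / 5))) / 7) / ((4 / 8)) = 10 / 21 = 0.48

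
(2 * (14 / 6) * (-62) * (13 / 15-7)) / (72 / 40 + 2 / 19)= 1517264 / 1629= 931.41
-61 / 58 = -1.05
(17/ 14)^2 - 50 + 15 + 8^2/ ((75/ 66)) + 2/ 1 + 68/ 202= 12437393/ 494900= 25.13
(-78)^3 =-474552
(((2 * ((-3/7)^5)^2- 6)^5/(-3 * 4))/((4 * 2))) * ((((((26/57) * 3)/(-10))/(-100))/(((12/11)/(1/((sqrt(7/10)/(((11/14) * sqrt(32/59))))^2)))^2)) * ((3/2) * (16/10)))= 17886851291833914493222198727941372908487349683339776/349854829731965324438194556481881999278707278614413475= 0.05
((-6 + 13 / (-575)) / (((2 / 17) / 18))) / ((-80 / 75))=1589517 / 1840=863.87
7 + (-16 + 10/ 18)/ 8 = 365/ 72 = 5.07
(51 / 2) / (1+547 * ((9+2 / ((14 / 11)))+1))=357 / 88628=0.00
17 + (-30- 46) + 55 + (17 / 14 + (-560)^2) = 4390361 / 14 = 313597.21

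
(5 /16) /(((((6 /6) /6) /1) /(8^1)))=15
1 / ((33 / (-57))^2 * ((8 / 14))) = 2527 / 484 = 5.22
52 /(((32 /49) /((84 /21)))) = 637 /2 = 318.50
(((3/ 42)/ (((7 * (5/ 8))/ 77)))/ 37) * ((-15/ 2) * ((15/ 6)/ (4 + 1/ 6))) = -198/ 1295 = -0.15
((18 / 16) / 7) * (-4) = -9 / 14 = -0.64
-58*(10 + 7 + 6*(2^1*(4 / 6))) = -1450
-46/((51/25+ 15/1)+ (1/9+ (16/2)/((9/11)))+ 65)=-0.50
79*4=316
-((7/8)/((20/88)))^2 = -14.82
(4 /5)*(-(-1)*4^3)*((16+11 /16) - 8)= 2224 /5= 444.80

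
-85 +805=720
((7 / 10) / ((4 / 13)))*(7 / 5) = 3.18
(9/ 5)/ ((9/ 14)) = 14/ 5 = 2.80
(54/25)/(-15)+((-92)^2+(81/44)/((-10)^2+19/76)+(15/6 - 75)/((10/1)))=18651085033/2205500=8456.62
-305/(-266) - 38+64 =7221/266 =27.15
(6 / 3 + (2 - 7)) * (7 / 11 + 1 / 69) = -494 / 253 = -1.95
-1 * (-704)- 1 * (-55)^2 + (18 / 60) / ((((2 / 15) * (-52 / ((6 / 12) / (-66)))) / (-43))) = -21241921 / 9152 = -2321.01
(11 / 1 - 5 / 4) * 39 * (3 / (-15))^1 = -76.05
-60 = -60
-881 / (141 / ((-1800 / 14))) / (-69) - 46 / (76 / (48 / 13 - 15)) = -4.80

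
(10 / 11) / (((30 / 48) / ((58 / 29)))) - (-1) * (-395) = -4313 / 11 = -392.09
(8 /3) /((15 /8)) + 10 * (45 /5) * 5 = 20314 /45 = 451.42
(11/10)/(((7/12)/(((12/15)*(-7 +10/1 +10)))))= 3432/175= 19.61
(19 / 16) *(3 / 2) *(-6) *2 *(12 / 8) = -513 / 16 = -32.06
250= 250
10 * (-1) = -10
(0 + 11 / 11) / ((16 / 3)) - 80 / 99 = -983 / 1584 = -0.62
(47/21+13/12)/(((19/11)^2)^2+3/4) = 1361613/3956449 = 0.34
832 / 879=0.95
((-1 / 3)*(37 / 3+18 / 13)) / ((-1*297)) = 535 / 34749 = 0.02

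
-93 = -93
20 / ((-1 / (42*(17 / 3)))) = -4760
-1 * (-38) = 38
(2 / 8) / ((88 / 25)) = 25 / 352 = 0.07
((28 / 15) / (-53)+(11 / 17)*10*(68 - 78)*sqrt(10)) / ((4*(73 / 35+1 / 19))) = -182875*sqrt(10) / 24174 - 931 / 226098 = -23.93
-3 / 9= -1 / 3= -0.33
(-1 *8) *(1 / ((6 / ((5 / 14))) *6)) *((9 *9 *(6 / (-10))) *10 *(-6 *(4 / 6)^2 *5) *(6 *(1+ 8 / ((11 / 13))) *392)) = -12645818.18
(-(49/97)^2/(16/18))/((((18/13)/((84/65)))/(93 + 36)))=-6504309/188180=-34.56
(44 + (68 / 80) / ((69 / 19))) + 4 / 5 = 62147 / 1380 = 45.03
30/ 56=15/ 28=0.54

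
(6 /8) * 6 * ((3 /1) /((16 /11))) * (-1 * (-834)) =123849 /16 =7740.56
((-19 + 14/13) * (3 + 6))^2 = 4397409/169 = 26020.17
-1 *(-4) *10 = 40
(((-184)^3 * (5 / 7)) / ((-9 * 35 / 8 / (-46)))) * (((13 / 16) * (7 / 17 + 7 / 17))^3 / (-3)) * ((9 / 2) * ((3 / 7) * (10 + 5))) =73777281240 / 4913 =15016747.66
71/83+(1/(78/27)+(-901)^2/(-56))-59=-879425691/60424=-14554.24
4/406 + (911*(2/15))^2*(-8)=-5391166366/45675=-118033.20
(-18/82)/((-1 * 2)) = 9/82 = 0.11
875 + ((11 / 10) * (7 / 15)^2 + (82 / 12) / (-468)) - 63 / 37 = 11344433483 / 12987000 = 873.52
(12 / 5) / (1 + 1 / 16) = 192 / 85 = 2.26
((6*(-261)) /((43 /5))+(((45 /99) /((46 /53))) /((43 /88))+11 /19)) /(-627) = 3390691 /11781957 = 0.29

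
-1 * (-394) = 394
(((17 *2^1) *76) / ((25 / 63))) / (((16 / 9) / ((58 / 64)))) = 5311089 / 1600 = 3319.43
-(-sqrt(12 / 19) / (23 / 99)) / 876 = 33* sqrt(57) / 63802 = 0.00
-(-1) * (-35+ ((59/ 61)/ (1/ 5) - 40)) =-4280/ 61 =-70.16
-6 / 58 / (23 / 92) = -12 / 29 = -0.41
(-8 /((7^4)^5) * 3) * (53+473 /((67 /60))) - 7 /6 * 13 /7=-69499063945224650935 /32076491051640024402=-2.17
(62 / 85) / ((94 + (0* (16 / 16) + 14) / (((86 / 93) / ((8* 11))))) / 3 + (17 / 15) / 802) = 6414396 / 4180878527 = 0.00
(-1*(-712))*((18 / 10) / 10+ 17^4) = 1486677004 / 25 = 59467080.16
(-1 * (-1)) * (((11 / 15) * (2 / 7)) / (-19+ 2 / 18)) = -33 / 2975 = -0.01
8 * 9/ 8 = 9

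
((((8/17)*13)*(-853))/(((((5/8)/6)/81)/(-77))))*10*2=106232974848/17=6248998520.47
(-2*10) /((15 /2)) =-8 /3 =-2.67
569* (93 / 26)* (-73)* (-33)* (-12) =-764862318 / 13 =-58835562.92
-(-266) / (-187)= -266 / 187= -1.42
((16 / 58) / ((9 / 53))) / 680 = 53 / 22185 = 0.00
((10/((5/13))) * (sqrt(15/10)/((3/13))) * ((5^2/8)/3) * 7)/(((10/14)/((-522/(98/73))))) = -1788865 * sqrt(6)/8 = -547725.81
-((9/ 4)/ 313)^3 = -729/ 1962515008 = -0.00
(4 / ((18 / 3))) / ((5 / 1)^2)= 2 / 75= 0.03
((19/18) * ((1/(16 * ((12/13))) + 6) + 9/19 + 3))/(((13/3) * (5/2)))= 34807/37440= 0.93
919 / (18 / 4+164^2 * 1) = 1838 / 53801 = 0.03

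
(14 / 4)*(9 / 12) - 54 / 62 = 435 / 248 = 1.75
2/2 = 1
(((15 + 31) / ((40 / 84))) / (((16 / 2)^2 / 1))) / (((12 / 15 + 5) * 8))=483 / 14848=0.03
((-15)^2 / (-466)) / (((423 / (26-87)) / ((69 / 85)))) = 21045 / 372334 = 0.06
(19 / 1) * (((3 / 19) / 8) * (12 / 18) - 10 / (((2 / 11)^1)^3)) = -31611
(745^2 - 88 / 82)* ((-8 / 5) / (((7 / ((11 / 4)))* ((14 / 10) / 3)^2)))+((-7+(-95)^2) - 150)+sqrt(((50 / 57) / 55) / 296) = -22403710506 / 14063+sqrt(115995) / 46398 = -1593096.10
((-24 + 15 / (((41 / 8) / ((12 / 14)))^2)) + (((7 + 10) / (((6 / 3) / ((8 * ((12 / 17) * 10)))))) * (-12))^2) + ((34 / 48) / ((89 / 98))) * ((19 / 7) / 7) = 2918634476572259 / 87970092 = 33177576.72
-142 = -142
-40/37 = -1.08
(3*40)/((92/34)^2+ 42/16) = 277440/22997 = 12.06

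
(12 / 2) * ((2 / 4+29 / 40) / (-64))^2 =7203 / 3276800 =0.00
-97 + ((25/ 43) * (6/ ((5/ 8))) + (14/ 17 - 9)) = -72804/ 731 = -99.60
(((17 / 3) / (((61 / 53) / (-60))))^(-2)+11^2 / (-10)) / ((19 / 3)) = -1.91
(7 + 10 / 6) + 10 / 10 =29 / 3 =9.67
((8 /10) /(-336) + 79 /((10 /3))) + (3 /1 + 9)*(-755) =-3795247 /420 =-9036.30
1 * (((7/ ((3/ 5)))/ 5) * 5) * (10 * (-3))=-350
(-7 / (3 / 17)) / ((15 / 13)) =-1547 / 45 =-34.38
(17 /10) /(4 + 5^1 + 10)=17 /190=0.09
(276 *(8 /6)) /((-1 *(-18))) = 184 /9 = 20.44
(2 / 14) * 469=67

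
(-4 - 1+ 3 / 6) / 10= -9 / 20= -0.45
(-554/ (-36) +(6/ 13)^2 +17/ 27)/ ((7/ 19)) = 2814451/ 63882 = 44.06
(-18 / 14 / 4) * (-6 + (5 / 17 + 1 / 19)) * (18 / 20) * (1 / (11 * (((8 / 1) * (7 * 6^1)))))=2241 / 5064640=0.00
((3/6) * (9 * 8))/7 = 36/7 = 5.14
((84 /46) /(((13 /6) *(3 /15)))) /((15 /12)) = 1008 /299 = 3.37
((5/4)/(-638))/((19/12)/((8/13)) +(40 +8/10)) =-300/6641261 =-0.00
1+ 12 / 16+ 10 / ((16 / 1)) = 19 / 8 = 2.38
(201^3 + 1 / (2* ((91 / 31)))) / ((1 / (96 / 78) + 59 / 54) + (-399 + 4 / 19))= -6065504390952 / 296444057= -20460.87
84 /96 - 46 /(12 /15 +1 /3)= -5401 /136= -39.71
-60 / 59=-1.02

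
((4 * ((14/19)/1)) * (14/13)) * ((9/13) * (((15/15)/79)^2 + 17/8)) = 93584610/20039851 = 4.67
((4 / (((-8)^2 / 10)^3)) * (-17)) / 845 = -425 / 1384448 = -0.00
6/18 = 1/3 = 0.33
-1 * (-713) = 713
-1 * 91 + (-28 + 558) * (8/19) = 2511/19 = 132.16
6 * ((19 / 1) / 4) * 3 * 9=1539 / 2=769.50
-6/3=-2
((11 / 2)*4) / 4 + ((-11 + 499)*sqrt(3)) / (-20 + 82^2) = 61*sqrt(3) / 838 + 11 / 2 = 5.63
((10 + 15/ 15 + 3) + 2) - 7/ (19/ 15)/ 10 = 587/ 38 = 15.45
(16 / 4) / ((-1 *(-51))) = 4 / 51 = 0.08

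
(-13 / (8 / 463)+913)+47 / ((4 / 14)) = 325.12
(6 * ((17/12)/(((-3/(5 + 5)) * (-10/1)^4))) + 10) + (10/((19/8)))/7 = 8457739/798000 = 10.60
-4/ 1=-4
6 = 6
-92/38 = -2.42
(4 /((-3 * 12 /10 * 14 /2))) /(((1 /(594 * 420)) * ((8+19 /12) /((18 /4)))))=-427680 /23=-18594.78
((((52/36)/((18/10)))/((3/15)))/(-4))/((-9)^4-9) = -25/163296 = -0.00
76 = 76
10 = 10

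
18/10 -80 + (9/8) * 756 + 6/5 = 1547/2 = 773.50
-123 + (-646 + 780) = 11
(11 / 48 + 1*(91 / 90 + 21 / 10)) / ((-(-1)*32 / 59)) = 28379 / 4608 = 6.16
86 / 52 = 43 / 26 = 1.65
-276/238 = -138/119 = -1.16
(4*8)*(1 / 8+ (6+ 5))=356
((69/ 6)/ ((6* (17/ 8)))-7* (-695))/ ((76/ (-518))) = -64273699/ 1938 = -33164.96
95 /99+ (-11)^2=12074 /99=121.96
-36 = -36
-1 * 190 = -190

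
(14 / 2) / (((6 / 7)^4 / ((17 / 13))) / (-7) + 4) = 2000033 / 1126028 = 1.78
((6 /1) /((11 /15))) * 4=360 /11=32.73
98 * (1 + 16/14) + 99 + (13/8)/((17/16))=5279/17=310.53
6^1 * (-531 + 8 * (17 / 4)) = -2982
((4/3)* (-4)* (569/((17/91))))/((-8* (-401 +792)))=103558/19941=5.19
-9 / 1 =-9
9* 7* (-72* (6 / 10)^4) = -367416 / 625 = -587.87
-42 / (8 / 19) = -399 / 4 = -99.75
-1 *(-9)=9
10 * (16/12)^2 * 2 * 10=3200/9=355.56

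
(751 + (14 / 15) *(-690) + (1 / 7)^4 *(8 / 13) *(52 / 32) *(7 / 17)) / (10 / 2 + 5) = 311959 / 29155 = 10.70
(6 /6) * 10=10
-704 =-704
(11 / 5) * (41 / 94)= 0.96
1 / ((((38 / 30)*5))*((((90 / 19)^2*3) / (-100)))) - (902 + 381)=-103942 / 81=-1283.23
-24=-24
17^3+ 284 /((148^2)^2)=589296191623 /119946304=4913.00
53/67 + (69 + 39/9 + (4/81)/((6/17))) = 1209097/16281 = 74.26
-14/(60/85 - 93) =238/1569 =0.15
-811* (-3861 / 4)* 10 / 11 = 1423305 / 2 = 711652.50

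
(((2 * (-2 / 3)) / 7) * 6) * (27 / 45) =-24 / 35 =-0.69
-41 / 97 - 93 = -9062 / 97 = -93.42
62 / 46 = 31 / 23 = 1.35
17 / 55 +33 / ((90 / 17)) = 2159 / 330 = 6.54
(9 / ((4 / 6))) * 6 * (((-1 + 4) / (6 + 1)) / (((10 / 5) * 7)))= 243 / 98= 2.48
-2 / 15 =-0.13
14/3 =4.67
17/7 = 2.43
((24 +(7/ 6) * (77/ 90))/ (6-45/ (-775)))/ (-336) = -418469/ 34074432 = -0.01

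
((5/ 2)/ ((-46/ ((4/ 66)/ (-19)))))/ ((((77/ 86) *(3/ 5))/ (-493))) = -529975/ 3331251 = -0.16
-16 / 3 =-5.33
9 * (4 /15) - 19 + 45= 142 /5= 28.40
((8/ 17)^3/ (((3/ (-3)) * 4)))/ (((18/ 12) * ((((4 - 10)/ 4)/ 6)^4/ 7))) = -458752/ 14739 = -31.13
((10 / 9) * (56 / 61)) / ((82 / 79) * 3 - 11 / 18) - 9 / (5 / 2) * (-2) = 8257964 / 1085495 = 7.61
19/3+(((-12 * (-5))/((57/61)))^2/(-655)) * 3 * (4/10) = -173119/141873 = -1.22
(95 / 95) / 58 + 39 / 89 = 0.46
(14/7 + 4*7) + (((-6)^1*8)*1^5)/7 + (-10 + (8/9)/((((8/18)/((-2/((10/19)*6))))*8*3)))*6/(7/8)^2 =-5842/105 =-55.64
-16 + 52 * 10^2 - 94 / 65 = 5182.55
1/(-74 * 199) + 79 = 1163353/14726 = 79.00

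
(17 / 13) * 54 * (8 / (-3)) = -2448 / 13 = -188.31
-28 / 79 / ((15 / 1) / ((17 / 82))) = -238 / 48585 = -0.00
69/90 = 23/30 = 0.77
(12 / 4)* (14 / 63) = 2 / 3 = 0.67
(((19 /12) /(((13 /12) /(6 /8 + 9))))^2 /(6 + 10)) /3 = 1083 /256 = 4.23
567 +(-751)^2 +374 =564942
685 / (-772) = -685 / 772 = -0.89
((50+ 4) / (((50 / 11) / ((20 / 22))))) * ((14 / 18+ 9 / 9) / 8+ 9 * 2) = 984 / 5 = 196.80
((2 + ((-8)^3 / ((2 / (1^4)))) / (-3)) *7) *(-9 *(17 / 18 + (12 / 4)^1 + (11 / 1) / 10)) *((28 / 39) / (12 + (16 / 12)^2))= -2914226 / 2015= -1446.27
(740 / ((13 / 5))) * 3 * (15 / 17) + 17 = 170257 / 221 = 770.39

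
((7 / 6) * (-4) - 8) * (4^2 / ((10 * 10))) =-152 / 75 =-2.03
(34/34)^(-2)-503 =-502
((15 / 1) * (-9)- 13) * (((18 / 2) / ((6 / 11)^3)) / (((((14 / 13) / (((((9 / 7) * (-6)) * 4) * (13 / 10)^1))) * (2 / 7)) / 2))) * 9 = 674142183 / 35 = 19261205.23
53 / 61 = 0.87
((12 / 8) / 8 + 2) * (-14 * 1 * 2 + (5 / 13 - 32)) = -27125 / 208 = -130.41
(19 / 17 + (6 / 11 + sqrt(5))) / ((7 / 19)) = 5909 / 1309 + 19 *sqrt(5) / 7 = 10.58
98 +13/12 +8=1285/12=107.08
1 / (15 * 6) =0.01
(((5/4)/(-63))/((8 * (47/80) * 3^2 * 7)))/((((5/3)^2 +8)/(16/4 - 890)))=11075/2010519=0.01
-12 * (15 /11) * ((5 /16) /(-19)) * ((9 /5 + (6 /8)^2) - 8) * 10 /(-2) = 9225 /1216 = 7.59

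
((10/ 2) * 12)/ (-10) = -6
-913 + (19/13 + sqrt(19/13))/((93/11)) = -1103608/1209 + 11*sqrt(247)/1209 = -912.68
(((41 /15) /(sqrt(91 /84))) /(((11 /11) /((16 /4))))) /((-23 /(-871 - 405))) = 418528 * sqrt(39) /4485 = 582.77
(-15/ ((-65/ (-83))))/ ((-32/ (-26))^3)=-42081/ 4096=-10.27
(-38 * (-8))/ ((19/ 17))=272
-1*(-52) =52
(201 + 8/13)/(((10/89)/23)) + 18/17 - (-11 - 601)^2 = -736531721/2210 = -333272.27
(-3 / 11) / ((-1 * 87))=1 / 319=0.00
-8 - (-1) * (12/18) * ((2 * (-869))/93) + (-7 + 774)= 208285/279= 746.54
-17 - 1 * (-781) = 764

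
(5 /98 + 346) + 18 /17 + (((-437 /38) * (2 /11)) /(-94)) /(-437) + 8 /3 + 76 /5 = 44796621227 /122738385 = 364.98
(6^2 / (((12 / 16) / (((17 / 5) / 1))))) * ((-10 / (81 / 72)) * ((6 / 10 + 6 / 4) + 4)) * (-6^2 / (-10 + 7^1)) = -530944 / 5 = -106188.80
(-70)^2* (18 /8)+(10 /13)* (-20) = 143125 /13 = 11009.62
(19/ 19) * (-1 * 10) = -10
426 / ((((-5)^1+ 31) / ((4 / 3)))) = 284 / 13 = 21.85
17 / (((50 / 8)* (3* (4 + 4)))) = 17 / 150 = 0.11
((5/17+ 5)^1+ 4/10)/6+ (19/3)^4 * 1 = 11083819/6885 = 1609.85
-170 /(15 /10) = -340 /3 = -113.33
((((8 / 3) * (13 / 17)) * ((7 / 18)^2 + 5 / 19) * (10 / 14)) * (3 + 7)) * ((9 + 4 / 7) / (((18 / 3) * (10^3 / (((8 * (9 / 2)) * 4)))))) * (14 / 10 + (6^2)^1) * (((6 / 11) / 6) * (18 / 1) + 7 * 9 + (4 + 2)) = 328844308 / 89775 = 3662.98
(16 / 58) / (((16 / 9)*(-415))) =-9 / 24070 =-0.00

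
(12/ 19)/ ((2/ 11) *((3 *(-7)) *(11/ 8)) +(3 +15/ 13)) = -208/ 361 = -0.58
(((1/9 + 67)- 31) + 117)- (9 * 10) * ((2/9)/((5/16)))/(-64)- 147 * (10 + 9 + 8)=-34334/9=-3814.89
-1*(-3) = 3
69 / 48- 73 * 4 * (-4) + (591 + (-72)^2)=111111 / 16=6944.44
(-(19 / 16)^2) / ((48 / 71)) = -25631 / 12288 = -2.09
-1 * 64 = -64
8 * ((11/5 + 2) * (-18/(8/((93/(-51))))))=11718/85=137.86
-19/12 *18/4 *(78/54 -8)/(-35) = -1121/840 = -1.33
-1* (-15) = 15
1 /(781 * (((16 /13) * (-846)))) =-0.00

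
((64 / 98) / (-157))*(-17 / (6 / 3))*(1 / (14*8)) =17 / 53851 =0.00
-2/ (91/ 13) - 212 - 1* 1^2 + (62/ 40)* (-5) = -6189/ 28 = -221.04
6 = 6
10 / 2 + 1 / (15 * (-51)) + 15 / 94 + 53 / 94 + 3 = 313603 / 35955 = 8.72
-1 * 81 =-81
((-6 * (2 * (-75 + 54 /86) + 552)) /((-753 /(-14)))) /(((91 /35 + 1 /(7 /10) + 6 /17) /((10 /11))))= -962948000 /103170287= -9.33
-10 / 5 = -2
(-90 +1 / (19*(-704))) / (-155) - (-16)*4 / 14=74771847 / 14512960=5.15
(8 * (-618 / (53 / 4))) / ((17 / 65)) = -1426.68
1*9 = 9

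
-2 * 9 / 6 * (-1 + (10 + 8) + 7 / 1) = -72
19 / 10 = 1.90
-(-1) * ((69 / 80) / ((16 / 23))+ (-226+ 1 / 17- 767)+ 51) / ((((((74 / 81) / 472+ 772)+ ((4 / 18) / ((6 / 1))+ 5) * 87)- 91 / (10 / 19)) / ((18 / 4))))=-880420589271 / 215744835968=-4.08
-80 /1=-80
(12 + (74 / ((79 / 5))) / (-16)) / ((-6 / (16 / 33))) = -7399 / 7821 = -0.95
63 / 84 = 0.75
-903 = -903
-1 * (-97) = 97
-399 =-399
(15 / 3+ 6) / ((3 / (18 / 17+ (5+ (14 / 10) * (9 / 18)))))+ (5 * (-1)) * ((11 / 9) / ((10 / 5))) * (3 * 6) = -5137 / 170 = -30.22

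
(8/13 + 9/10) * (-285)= -431.88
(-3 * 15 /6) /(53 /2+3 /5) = -75 /271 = -0.28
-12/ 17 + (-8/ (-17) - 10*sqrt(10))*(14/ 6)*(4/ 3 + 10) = 1796/ 153 - 2380*sqrt(10)/ 9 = -824.51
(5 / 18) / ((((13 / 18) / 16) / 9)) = 720 / 13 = 55.38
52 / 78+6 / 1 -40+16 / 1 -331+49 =-898 / 3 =-299.33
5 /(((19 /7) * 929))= 35 /17651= 0.00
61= 61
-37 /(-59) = 37 /59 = 0.63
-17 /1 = -17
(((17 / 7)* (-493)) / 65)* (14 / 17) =-986 / 65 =-15.17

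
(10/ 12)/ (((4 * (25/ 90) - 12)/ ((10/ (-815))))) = 15/ 15974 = 0.00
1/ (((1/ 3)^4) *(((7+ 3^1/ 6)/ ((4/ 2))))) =108/ 5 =21.60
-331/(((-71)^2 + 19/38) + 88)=-662/10259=-0.06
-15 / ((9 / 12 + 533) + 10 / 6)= -36 / 1285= -0.03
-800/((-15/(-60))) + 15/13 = -3198.85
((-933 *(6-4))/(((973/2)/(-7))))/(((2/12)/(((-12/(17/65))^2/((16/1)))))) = 21195.78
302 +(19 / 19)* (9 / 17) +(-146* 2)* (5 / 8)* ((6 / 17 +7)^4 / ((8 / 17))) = -89087546893 / 78608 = -1133314.00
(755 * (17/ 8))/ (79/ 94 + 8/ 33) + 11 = 20054881/ 13436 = 1492.62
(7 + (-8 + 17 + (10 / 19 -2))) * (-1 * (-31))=8556 / 19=450.32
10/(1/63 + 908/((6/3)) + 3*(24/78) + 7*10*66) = 1638/831275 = 0.00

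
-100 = -100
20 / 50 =2 / 5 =0.40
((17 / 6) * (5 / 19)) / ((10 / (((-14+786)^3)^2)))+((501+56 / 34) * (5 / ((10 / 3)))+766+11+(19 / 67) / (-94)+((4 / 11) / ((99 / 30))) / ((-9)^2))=472046414546454964314670975 / 29906585181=15784029225989716.79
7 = 7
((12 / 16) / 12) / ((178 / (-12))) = -3 / 712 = -0.00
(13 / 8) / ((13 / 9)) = 9 / 8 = 1.12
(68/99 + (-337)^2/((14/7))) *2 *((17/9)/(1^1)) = 191138939/891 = 214521.82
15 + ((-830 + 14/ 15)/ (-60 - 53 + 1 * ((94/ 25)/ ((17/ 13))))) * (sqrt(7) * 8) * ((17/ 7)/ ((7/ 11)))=15 + 1581361760 * sqrt(7)/ 6880041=623.12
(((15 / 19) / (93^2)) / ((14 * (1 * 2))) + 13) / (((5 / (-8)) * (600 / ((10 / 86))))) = -19938833 / 4946363100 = -0.00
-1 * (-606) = 606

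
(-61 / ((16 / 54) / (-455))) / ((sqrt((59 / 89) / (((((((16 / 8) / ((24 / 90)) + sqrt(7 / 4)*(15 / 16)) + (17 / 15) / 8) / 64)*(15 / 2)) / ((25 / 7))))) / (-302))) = -22631427*sqrt(8270325*sqrt(7) + 134824676) / 15104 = -18756967.88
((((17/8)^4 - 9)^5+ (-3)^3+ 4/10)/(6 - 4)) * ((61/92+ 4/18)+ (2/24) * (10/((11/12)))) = 18064485405038606433630906611/105008090639591622574080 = 172029.46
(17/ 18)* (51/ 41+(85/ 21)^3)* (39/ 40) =1417241839/ 22782060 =62.21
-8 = -8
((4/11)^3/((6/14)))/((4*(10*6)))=0.00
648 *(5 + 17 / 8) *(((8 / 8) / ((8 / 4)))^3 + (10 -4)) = 226233 / 8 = 28279.12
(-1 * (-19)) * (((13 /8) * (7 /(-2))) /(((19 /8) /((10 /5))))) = -91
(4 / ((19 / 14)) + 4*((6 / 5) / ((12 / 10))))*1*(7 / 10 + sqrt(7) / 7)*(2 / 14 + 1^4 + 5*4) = 19536*sqrt(7) / 931 + 9768 / 95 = 158.34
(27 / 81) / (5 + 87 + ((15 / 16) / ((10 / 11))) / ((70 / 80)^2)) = 49 / 13722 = 0.00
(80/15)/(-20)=-4/15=-0.27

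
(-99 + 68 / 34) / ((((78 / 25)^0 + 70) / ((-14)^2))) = -19012 / 71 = -267.77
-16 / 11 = -1.45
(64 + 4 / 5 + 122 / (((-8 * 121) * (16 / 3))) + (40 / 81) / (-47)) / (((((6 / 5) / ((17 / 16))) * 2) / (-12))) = -162298047779 / 471702528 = -344.07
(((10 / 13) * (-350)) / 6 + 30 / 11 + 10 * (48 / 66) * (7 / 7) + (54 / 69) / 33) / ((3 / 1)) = -343846 / 29601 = -11.62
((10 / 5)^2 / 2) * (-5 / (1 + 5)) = -5 / 3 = -1.67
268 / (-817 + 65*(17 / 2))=-1.01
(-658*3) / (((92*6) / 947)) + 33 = -308527 / 92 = -3353.55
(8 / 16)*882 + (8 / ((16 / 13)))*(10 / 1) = 506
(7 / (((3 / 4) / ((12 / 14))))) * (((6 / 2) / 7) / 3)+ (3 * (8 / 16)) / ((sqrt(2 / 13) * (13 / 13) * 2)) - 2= -6 / 7+ 3 * sqrt(26) / 8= 1.05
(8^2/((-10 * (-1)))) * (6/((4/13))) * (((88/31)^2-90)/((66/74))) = -11465.88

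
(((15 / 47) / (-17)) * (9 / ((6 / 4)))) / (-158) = 45 / 63121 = 0.00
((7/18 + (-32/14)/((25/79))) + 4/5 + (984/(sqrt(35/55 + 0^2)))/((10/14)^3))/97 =-19007/305550 + 48216 * sqrt(77)/12125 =34.83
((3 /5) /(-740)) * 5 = -0.00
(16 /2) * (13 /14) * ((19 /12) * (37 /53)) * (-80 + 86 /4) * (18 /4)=-3207789 /1484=-2161.58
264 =264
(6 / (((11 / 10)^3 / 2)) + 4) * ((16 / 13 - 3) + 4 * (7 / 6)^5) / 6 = 752636849 / 50455548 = 14.92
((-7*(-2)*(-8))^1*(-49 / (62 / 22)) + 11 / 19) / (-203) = -1147333 / 119567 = -9.60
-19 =-19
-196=-196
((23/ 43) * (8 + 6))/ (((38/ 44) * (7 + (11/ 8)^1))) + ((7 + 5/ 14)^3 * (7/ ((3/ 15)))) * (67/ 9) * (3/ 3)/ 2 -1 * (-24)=20047621988603/ 386238384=51904.79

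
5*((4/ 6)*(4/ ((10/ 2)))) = 2.67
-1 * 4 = -4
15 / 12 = 5 / 4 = 1.25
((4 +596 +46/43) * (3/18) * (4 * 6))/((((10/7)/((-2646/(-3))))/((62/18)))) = 1099282072/215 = 5112939.87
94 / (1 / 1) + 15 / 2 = 203 / 2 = 101.50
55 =55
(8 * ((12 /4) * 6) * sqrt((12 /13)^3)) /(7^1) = 18.24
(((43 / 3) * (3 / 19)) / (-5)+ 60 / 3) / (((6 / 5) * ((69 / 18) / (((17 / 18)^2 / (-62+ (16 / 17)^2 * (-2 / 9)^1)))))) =-51699499 / 848342856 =-0.06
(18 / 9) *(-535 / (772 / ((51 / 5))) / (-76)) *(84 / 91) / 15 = 5457 / 476710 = 0.01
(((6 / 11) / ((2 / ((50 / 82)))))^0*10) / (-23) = -10 / 23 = -0.43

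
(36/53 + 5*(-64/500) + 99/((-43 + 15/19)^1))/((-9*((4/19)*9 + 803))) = 46561799/146259958050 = 0.00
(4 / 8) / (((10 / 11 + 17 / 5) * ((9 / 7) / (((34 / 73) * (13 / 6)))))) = 0.09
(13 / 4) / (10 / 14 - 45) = -91 / 1240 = -0.07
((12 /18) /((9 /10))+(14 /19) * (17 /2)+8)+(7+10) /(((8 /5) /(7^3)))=15018091 /4104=3659.38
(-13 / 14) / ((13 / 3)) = -3 / 14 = -0.21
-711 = -711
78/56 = 39/28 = 1.39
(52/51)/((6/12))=104/51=2.04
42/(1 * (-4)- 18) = -21/11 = -1.91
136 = 136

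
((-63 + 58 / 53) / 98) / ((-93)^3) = 3281 / 4177830258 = 0.00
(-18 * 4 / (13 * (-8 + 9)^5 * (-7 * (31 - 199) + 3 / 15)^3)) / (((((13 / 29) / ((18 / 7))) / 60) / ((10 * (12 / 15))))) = -2255040000 / 240623634790903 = -0.00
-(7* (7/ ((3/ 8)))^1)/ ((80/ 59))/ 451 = -2891/ 13530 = -0.21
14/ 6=7/ 3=2.33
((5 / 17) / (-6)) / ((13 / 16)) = -40 / 663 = -0.06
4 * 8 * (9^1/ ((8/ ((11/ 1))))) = 396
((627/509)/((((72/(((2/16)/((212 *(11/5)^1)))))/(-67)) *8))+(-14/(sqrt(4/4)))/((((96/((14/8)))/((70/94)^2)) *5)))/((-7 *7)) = 0.00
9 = 9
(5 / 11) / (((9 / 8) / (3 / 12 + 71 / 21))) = 1.47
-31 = -31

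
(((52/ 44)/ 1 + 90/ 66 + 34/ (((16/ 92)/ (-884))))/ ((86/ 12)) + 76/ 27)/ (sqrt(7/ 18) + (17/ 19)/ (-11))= -244556671744 * sqrt(14)/ 23263731 - 39784338944/ 7754577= -44464.08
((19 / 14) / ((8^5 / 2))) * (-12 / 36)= -19 / 688128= -0.00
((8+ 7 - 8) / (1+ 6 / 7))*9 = 441 / 13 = 33.92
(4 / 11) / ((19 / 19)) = 4 / 11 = 0.36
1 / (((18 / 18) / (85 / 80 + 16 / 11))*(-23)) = -443 / 4048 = -0.11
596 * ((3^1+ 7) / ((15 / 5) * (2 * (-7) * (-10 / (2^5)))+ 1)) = 47680 / 113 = 421.95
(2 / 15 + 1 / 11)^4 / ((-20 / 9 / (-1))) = 1874161 / 1647112500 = 0.00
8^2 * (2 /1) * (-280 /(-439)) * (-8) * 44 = -12615680 /439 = -28737.31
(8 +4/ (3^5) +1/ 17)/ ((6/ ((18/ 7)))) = 33359/ 9639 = 3.46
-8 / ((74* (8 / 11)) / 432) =-2376 / 37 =-64.22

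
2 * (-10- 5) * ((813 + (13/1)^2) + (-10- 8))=-28920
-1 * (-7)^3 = 343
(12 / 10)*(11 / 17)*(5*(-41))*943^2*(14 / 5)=-33688309116 / 85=-396333048.42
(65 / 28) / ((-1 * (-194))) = 65 / 5432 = 0.01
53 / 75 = 0.71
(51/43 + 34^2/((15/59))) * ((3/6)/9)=2933537/11610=252.67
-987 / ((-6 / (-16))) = -2632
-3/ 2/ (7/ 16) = -24/ 7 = -3.43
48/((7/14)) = 96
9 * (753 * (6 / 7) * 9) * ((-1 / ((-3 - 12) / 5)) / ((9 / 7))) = 13554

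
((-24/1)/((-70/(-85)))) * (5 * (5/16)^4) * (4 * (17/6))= -15.75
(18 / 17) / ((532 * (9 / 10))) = 5 / 2261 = 0.00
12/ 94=6/ 47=0.13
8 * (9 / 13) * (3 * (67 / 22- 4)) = -2268 / 143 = -15.86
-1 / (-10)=1 / 10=0.10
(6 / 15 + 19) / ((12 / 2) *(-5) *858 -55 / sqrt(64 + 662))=-2996136 / 3975285575 + 97 *sqrt(6) / 3975285575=-0.00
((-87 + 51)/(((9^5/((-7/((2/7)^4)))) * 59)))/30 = 16807/46451880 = 0.00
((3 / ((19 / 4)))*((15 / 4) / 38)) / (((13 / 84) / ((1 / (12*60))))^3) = 343 / 7613923200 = 0.00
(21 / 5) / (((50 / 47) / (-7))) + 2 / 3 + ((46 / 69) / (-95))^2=-21905801 / 812250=-26.97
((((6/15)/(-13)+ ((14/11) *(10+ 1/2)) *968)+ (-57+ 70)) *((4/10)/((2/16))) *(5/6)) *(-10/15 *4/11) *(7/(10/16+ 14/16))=-251382656/6435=-39064.90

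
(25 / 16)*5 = 125 / 16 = 7.81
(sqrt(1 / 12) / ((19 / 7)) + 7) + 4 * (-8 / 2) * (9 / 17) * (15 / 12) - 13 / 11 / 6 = -4247 / 1122 + 7 * sqrt(3) / 114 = -3.68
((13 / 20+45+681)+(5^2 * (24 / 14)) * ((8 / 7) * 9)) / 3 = 1144117 / 2940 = 389.16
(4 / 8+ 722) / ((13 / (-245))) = -354025 / 26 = -13616.35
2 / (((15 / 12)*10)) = 4 / 25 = 0.16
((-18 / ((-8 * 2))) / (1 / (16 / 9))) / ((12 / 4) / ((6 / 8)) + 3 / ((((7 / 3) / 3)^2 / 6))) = 49 / 827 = 0.06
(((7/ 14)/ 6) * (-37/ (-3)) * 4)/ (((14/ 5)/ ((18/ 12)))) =185/ 84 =2.20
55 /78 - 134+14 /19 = -132.56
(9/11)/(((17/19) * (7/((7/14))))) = 171/2618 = 0.07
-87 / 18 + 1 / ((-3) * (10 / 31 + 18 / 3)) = -2873 / 588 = -4.89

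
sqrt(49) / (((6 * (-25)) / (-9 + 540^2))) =-13607.58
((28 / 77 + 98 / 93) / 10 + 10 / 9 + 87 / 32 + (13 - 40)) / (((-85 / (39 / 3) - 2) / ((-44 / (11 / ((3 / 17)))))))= -29400449 / 15443208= -1.90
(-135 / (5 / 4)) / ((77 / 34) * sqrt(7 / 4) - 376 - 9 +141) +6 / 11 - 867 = -874031867721 / 1009260857 +188496 * sqrt(7) / 91750987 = -866.01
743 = 743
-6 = -6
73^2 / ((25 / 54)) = 287766 / 25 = 11510.64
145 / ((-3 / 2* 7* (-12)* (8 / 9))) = 145 / 112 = 1.29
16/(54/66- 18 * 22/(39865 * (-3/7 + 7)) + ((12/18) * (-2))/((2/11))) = -2.46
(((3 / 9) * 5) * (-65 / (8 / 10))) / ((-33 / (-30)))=-8125 / 66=-123.11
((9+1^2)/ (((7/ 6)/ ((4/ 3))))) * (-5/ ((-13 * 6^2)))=100/ 819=0.12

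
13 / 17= 0.76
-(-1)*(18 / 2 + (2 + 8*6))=59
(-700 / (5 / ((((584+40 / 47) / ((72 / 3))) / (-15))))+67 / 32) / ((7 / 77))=34176967 / 13536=2524.89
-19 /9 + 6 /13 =-193 /117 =-1.65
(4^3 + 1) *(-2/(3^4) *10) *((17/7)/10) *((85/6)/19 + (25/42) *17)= -42.35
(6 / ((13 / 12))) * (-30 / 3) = -720 / 13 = -55.38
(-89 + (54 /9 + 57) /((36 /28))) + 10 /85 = -678 /17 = -39.88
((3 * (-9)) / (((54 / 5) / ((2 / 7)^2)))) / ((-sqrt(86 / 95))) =5 * sqrt(8170) / 2107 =0.21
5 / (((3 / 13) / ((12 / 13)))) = 20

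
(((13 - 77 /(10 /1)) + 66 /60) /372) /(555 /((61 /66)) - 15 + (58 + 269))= 244 /12941415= 0.00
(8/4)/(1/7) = 14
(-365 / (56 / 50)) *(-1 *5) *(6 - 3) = 136875 / 28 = 4888.39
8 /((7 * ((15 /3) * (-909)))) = -8 /31815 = -0.00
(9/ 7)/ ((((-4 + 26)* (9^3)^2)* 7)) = 1/ 63654822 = 0.00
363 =363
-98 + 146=48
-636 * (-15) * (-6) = -57240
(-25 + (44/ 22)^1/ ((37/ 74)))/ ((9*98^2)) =-1/ 4116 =-0.00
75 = 75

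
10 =10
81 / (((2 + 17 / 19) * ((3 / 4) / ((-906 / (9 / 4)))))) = -826272 / 55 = -15023.13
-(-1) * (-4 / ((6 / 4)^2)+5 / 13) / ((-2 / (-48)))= -1304 / 39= -33.44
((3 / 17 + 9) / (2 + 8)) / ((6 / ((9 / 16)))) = 117 / 1360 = 0.09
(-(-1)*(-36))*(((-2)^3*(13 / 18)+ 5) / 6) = 4.67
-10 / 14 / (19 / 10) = -50 / 133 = -0.38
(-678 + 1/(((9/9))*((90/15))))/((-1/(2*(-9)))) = -12201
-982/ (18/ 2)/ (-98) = 491/ 441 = 1.11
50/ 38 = 25/ 19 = 1.32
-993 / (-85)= 993 / 85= 11.68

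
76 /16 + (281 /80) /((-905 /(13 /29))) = 9969447 /2099600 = 4.75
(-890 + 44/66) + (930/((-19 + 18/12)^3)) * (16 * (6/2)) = -23092372/25725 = -897.66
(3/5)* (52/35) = 156/175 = 0.89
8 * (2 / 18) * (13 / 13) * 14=112 / 9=12.44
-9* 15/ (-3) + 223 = 268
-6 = -6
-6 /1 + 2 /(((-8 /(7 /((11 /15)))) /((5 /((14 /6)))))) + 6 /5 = -2181 /220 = -9.91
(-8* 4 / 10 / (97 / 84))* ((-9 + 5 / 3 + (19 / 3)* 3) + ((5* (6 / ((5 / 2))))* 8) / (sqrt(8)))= -32256* sqrt(2) / 485 -3136 / 97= -126.39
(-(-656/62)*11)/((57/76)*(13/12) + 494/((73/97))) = 4214144/23796747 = 0.18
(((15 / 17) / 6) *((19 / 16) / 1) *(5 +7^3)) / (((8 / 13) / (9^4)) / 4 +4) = 704946645 / 46399664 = 15.19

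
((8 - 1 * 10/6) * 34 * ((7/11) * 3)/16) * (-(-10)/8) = 11305/352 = 32.12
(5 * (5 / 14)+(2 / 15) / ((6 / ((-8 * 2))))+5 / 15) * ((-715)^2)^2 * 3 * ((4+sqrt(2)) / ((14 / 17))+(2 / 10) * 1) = 987227269760875 * sqrt(2) / 588+685251869598725 / 98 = 9366771108218.95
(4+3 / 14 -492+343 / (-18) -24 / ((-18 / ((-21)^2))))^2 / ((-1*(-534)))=26142769 / 2119446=12.33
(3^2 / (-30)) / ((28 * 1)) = -3 / 280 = -0.01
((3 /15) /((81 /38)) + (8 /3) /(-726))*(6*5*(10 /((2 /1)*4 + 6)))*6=88360 /7623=11.59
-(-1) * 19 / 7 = 19 / 7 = 2.71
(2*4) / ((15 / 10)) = 5.33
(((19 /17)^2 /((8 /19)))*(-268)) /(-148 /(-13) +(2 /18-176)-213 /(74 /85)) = 1989404937 /1023800707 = 1.94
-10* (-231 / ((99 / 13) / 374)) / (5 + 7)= 85085 / 9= 9453.89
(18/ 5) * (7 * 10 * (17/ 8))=1071/ 2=535.50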